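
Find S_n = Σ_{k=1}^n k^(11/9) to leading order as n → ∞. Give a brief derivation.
S_n ~ (9/20) · n^(20/9)

Integral comparison: Σ_{k=1}^n k^(11/9) = ∫_0^n x^(11/9) dx + O(n^(11/9)). The integral is n^(1 + 11/9) / (1 + 11/9) = n^((11+9)/9) / ((11+9)/9) = (9/20) · n^(20/9).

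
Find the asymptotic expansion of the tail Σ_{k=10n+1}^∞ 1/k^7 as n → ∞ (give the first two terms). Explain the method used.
Σ_{k>10n} 1/k^7 = 1/(6 · (10n)^6) − 1/(2 · (10n)^7) + O(1/(10n)^8)

Compare to the integral: ∫_{10n}^∞ x^(−7) dx = [−x^(−6)/6]_{10n}^∞ = 1/((7−1)·(10n)^6). The Euler-Maclaurin correction adds −f(10n)/2 = −1/(2·(10n)^7). Euler-Maclaurin then gives
  Σ_{k>10n} 1/k^7 = ∫_{10n}^∞ dx/x^7 − 1/(2·(10n)^7) + O(1/(10n)^8).
(Equivalently this is ζ(7) − Σ_{k≤10n} 1/k^7.)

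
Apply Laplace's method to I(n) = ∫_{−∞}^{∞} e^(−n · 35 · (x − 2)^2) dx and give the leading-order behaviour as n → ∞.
I(n) = sqrt(π/(35n))

Here φ(x) = 35 · (x − 2)^2 has its unique minimum at x* = 2 with φ(x*) = 0 and φ''(x*) = 70. Laplace's method gives
  I(n) ~ e^(−n φ(x*)) · sqrt(2π / (n · φ''(x*))) = sqrt(2π / (70n)) = sqrt(π/(35n)).
This is exact: substituting u = (x − 2)·sqrt(35n) gives I(n) = (1/sqrt(35n)) ∫_{−∞}^{∞} e^(−u^2) du = sqrt(π/(35n)).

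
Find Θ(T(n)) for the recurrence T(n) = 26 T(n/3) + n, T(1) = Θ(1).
T(n) = Θ(n^(log_3 26))

Master theorem: compare f(n) = n to n^(log_3 26) where log_3 26 ≈ 2.966. Since 1 < log_3 26, we have f(n) = O(n^(log_3 26 − ε)) for some ε > 0 — Case 1. Hence T(n) = Θ(n^(log_3 26)).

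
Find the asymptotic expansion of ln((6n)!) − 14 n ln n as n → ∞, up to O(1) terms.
ln((6n)!) − 14 n ln n = −8 n ln n + 6(ln 6 − 1) n + (1/2) ln(2π·6n) + O(1/n)

Stirling: ln((6n)!) = 6n ln(6n) − 6n + (1/2) ln(2π·6n) + O(1/n).
Expand 6n ln(6n) = 6n (ln n + ln 6) = 6n ln n + 6n ln 6.
Subtract 14n ln n: leading term is (6 − 14) n ln n = −8 n ln n. The next term is 6n ln 6 − 6n = 6(ln 6 − 1) n. Then the (1/2) ln(2π·6n) correction.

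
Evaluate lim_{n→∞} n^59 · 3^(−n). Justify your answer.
lim = 0

Exponentials with base > 1 dominate every fixed polynomial: for any fixed c, n^c / 3^n → 0 as n → ∞ (e.g. by the ratio test, or by writing 3^n = e^(n ln 3) and noting e^(n ln 3) / n^c → ∞). Hence n^59 · 3^(−n) = n^59 / 3^n → 0.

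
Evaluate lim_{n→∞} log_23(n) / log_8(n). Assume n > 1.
lim = ln(8) / ln(23) = log_23(8)

Change of base: log_23(n) = ln n / ln 23 and log_8(n) = ln n / ln 8. The ratio is (ln n / ln 23) · (ln 8 / ln n) = ln 8 / ln 23, a constant independent of n. So the limit is ln 8 / ln 23 = log_23(8).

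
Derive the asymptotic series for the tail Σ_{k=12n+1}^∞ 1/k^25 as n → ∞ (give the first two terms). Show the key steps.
Σ_{k>12n} 1/k^25 = 1/(24 · (12n)^24) − 1/(2 · (12n)^25) + O(1/(12n)^26)

Compare to the integral: ∫_{12n}^∞ x^(−25) dx = [−x^(−24)/24]_{12n}^∞ = 1/((25−1)·(12n)^24). The Euler-Maclaurin correction adds −f(12n)/2 = −1/(2·(12n)^25). Euler-Maclaurin then gives
  Σ_{k>12n} 1/k^25 = ∫_{12n}^∞ dx/x^25 − 1/(2·(12n)^25) + O(1/(12n)^26).
(Equivalently this is ζ(25) − Σ_{k≤12n} 1/k^25.)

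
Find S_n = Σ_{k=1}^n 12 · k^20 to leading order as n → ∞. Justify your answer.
S_n ~ 4 · n^21 / 7

By integral comparison (Euler-Maclaurin), Σ_{k=1}^n 12 · k^20 = 12 · ∫_0^n x^20 dx + O(n^20) = 12 · n^21/21 = 4 · n^21 / 7 + O(n^20). (Equivalently, Faulhaber's formula gives the same leading term.)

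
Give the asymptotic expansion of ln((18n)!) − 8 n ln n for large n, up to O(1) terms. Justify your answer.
ln((18n)!) − 8 n ln n = 10 n ln n + 18(ln 18 − 1) n + (1/2) ln(2π·18n) + O(1/n)

Stirling: ln((18n)!) = 18n ln(18n) − 18n + (1/2) ln(2π·18n) + O(1/n).
Expand 18n ln(18n) = 18n (ln n + ln 18) = 18n ln n + 18n ln 18.
Subtract 8n ln n: leading term is (18 − 8) n ln n = 10 n ln n. The next term is 18n ln 18 − 18n = 18(ln 18 − 1) n. Then the (1/2) ln(2π·18n) correction.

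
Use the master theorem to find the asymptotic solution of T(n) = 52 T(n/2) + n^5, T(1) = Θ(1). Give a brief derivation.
T(n) = Θ(n^(log_2 52))

Master theorem: compare f(n) = n^5 to n^(log_2 52) where log_2 52 ≈ 5.700. Since 5 < log_2 52, we have f(n) = O(n^(log_2 52 − ε)) for some ε > 0 — Case 1. Hence T(n) = Θ(n^(log_2 52)).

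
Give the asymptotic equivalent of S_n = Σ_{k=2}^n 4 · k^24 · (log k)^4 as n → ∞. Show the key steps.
S_n ~ 4 · n^25 · (log n)^4 / 25

By integral comparison, S_n = ∫_1^n 4 · x^24 · (log x)^4 dx + O(n^24 · (log n)^4). For the integral, the leading term of ∫_1^n x^24 (log x)^4 dx is n^25/25 · (log n)^4 (by repeated integration by parts; each step lowers the log-exponent and produces a relatively O(1/log n) correction). Hence S_n ~ 4 · n^25 · (log n)^4 / 25.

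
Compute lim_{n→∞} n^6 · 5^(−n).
lim = 0

Exponentials with base > 1 dominate every fixed polynomial: for any fixed c, n^c / 5^n → 0 as n → ∞ (e.g. by the ratio test, or by writing 5^n = e^(n ln 5) and noting e^(n ln 5) / n^c → ∞). Hence n^6 · 5^(−n) = n^6 / 5^n → 0.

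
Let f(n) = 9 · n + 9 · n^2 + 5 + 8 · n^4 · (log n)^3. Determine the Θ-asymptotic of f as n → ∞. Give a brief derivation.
f(n) ∈ Θ(n^4 · (log n)^3)

Compare the terms by growth order. For large n, n^a · (log n)^b dominates n^a' · (log n)^b' iff a > a', or (a = a' and b > b'). Ranking the 4 terms shows the dominant one is 8 · n^4 · (log n)^3. Hence f(n) ∈ Θ(n^4 · (log n)^3).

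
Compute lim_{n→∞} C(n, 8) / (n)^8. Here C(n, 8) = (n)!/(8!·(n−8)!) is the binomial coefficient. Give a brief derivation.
lim = 1/8! = 1/40320

With N = n → ∞: C(N, 8) / N^8 = [N(N−1)…(N−7)] / (8! · N^8) = (1/8!) · 1 · (1 − 1/n) · … · (1 − 7/n). Each factor → 1 as N → ∞, so the limit is 1/8! = 1/40320.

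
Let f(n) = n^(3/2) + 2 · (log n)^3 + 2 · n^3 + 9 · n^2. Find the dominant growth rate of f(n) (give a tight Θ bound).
f(n) ∈ Θ(n^3)

Compare the terms by growth order. For large n, n^a · (log n)^b dominates n^a' · (log n)^b' iff a > a', or (a = a' and b > b'). Ranking the 4 terms shows the dominant one is 2 · n^3. Hence f(n) ∈ Θ(n^3).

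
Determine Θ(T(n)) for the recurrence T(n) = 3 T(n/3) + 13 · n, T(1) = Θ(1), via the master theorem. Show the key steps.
T(n) = Θ(n log n)

log_3 3 = 1, and f(n) = 13 · n = Θ(n^(log_3 3)). This is Case 2 of the master theorem: T(n) = Θ(f(n) · log n) = Θ(n log n).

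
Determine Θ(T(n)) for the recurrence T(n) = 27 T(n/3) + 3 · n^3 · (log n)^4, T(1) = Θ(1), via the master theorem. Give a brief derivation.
T(n) = Θ(n^3 · (log n)^5)

Here log_3 27 = 3 and f(n) = 3 · n^3 · (log n)^4 = Θ(n^(log_3 27) · (log n)^4). This is the extended Case 2 of the master theorem (f matches the critical exponent up to log factors), giving T(n) = Θ(n^(log_3 27) · (log n)^(4+1)) = Θ(n^3 · (log n)^5).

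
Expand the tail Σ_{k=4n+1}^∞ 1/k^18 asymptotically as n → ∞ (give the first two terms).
Σ_{k>4n} 1/k^18 = 1/(17 · (4n)^17) − 1/(2 · (4n)^18) + O(1/(4n)^19)

Compare to the integral: ∫_{4n}^∞ x^(−18) dx = [−x^(−17)/17]_{4n}^∞ = 1/((18−1)·(4n)^17). The Euler-Maclaurin correction adds −f(4n)/2 = −1/(2·(4n)^18). Euler-Maclaurin then gives
  Σ_{k>4n} 1/k^18 = ∫_{4n}^∞ dx/x^18 − 1/(2·(4n)^18) + O(1/(4n)^19).
(Equivalently this is ζ(18) − Σ_{k≤4n} 1/k^18.)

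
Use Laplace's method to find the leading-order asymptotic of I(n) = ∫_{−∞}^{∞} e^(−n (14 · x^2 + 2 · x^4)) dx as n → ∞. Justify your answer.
I(n) ~ sqrt(π/(14n))

φ(x) = 14 · x^2 + 2 · x^4 has its unique global minimum at x* = 0 (since φ'(x) = 28x + 8x^3 = 0 only at x = 0 for real x with both coefficients positive, and φ → ∞ as |x| → ∞). At x* = 0, φ(0) = 0 and φ''(0) = 28. Laplace's method then gives
  I(n) ~ sqrt(2π / (n · φ''(0))) · e^(−n φ(0)) = sqrt(2π / (28n)) = sqrt(π/(14n)).
The 2 · x^4 term contributes only at subleading order (an O(1/n) relative correction).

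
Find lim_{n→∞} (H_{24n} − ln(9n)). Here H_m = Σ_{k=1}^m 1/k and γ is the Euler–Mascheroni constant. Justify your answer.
lim = ln(8/3) + γ

By Euler-Maclaurin, H_m = ln m + γ + O(1/m). So
  H_{24n} − ln(9n) = ln(24n) + γ − ln(9n) + O(1/n)
                       = ln(24/9) + γ + O(1/n).
Hence the limit is ln(24/9) + γ (= ln(8/3)).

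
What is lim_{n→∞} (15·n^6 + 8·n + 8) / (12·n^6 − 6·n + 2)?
lim = 15/12 = 5/4

For large n the leading n^6 terms dominate both numerator and denominator. Dividing top and bottom by n^6, every other term tends to 0, leaving 15/12 = 5/4.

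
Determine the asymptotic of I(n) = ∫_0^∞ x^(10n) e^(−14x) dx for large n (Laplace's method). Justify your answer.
I(n) ~ (sqrt(2π·10n) / 14) · (10n/(14e))^(10n)

Write the integrand as exp(10n ln x − 14x) and set f(x) = 10n ln x − 14x. Then f'(x) = 10n/x − 14 = 0 at x* = 10n/14, and f''(x*) = −10n/x*^2 = −14^2/(10n). Laplace's method (interior maximum) gives
  I(n) ~ e^(f(x*)) · sqrt(2π / |f''(x*)|)
        = exp(10n ln(10n/14) − 10n) · sqrt(2π · 10n / 14^2)
        = (10n/14)^(10n) e^(−10n) · sqrt(2π·10n) / 14
        = (sqrt(2π·10n) / 14) · (10n/(14e))^(10n).
This matches Γ(10n+1)/14^(10n+1) with Stirling applied to Γ.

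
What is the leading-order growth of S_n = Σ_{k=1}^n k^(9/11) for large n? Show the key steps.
S_n ~ (11/20) · n^(20/11)

Integral comparison: Σ_{k=1}^n k^(9/11) = ∫_0^n x^(9/11) dx + O(n^(9/11)). The integral is n^(1 + 9/11) / (1 + 9/11) = n^((9+11)/11) / ((9+11)/11) = (11/20) · n^(20/11).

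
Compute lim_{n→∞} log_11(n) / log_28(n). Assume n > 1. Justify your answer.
lim = ln(28) / ln(11) = log_11(28)

Change of base: log_11(n) = ln n / ln 11 and log_28(n) = ln n / ln 28. The ratio is (ln n / ln 11) · (ln 28 / ln n) = ln 28 / ln 11, a constant independent of n. So the limit is ln 28 / ln 11 = log_11(28).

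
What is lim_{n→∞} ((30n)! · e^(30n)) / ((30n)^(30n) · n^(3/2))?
lim = 0

Stirling: (30n)! ~ sqrt(2π·30n) · (30n/e)^(30n). Hence
  (30n)! · e^(30n) / (30n)^(30n) ~ sqrt(2π·30n).
Dividing by n^(3/2): sqrt(2π·30n) / n^(3/2) = sqrt(2π·30) · n^((1−3)/2), so the expression behaves like sqrt(2π·30) · n^((1−3)/2) → 0.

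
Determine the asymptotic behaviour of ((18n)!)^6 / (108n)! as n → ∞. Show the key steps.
((18n)!)^6/(108n)! ~ ((2π·18n)^(5/2) / sqrt(6)) · 6^(−6·18n)  →  0

Write N = 18n. Stirling: N! ~ sqrt(2π N)(N/e)^N and (6N)! ~ sqrt(2π·6N)·(6N/e)^(6N).
  (N!)^6/(6N)! ~ (2π N)^(6/2) (N/e)^(6N) / [sqrt(2π·6N) (6N/e)^(6N)]
     = (2π N)^(6/2) / sqrt(2π·6N) · (N/(6N))^(6N)
     = (2π N)^((6−1)/2) / sqrt(6) · 6^(−6N).
Since 6^6 > 1, the factor 6^(−6N) decays exponentially, so the ratio → 0. Substituting N = 18n gives the stated form.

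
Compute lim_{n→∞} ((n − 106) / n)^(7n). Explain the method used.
lim = e^(−742)

Rewrite as (1 − 106/n)^(7n). By the standard limit (1 + x/n)^n → e^x, we have (1 − 106/n)^n → e^(−106), and raising to the 7th power gives e^(−742).
More precisely, ln[(1 − 106/n)^(7n)] = 7n · ln(1 − 106/n) = 7n · (-106/n + O(1/n^2)) = -742 + O(1/n) → -742.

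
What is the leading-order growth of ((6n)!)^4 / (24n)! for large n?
((6n)!)^4/(24n)! ~ ((2π·6n)^(3/2) / 2) · 4^(−4·6n)  →  0

Write N = 6n. Stirling: N! ~ sqrt(2π N)(N/e)^N and (4N)! ~ sqrt(2π·4N)·(4N/e)^(4N).
  (N!)^4/(4N)! ~ (2π N)^(4/2) (N/e)^(4N) / [sqrt(2π·4N) (4N/e)^(4N)]
     = (2π N)^(4/2) / sqrt(2π·4N) · (N/(4N))^(4N)
     = (2π N)^((4−1)/2) / 2 · 4^(−4N).
Since 4^4 > 1, the factor 4^(−4N) decays exponentially, so the ratio → 0. Substituting N = 6n gives the stated form.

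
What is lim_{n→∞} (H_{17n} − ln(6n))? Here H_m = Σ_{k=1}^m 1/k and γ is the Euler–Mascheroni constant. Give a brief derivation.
lim = ln(17/6) + γ

By Euler-Maclaurin, H_m = ln m + γ + O(1/m). So
  H_{17n} − ln(6n) = ln(17n) + γ − ln(6n) + O(1/n)
                       = ln(17/6) + γ + O(1/n).
Hence the limit is ln(17/6) + γ.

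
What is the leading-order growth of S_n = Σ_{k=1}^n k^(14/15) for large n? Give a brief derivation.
S_n ~ (15/29) · n^(29/15)

Integral comparison: Σ_{k=1}^n k^(14/15) = ∫_0^n x^(14/15) dx + O(n^(14/15)). The integral is n^(1 + 14/15) / (1 + 14/15) = n^((14+15)/15) / ((14+15)/15) = (15/29) · n^(29/15).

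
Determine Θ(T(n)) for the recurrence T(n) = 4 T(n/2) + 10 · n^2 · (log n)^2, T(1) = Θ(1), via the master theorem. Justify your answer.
T(n) = Θ(n^2 · (log n)^3)

Here log_2 4 = 2 and f(n) = 10 · n^2 · (log n)^2 = Θ(n^(log_2 4) · (log n)^2). This is the extended Case 2 of the master theorem (f matches the critical exponent up to log factors), giving T(n) = Θ(n^(log_2 4) · (log n)^(2+1)) = Θ(n^2 · (log n)^3).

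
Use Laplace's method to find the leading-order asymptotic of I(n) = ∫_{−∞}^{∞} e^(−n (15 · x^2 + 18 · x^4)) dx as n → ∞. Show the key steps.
I(n) ~ sqrt(π/(15n))

φ(x) = 15 · x^2 + 18 · x^4 has its unique global minimum at x* = 0 (since φ'(x) = 30x + 72x^3 = 0 only at x = 0 for real x with both coefficients positive, and φ → ∞ as |x| → ∞). At x* = 0, φ(0) = 0 and φ''(0) = 30. Laplace's method then gives
  I(n) ~ sqrt(2π / (n · φ''(0))) · e^(−n φ(0)) = sqrt(2π / (30n)) = sqrt(π/(15n)).
The 18 · x^4 term contributes only at subleading order (an O(1/n) relative correction).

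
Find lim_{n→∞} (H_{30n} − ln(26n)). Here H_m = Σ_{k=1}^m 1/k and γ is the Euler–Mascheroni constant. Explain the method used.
lim = ln(15/13) + γ

By Euler-Maclaurin, H_m = ln m + γ + O(1/m). So
  H_{30n} − ln(26n) = ln(30n) + γ − ln(26n) + O(1/n)
                       = ln(30/26) + γ + O(1/n).
Hence the limit is ln(30/26) + γ (= ln(15/13)).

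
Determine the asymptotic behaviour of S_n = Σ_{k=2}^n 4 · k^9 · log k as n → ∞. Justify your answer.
S_n ~ 2 · n^10 log n / 5 − n^10 / 25

By integral comparison, S_n = ∫_1^n 4 · x^9 · log x dx + O(n^9 · log n). For the integral, ∫ x^9 log x dx = n^10 log n / 10 − n^10/100 (integration by parts). Hence S_n ~ 2 · n^10 log n / 5 − n^10 / 25.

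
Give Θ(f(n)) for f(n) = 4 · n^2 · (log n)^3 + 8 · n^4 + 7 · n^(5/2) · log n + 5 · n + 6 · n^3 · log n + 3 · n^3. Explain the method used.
f(n) ∈ Θ(n^4)

Compare the terms by growth order. For large n, n^a · (log n)^b dominates n^a' · (log n)^b' iff a > a', or (a = a' and b > b'). Ranking the 6 terms shows the dominant one is 8 · n^4. Hence f(n) ∈ Θ(n^4).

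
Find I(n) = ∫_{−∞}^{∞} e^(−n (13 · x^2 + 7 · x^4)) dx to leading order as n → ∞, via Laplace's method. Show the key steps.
I(n) ~ sqrt(π/(13n))

φ(x) = 13 · x^2 + 7 · x^4 has its unique global minimum at x* = 0 (since φ'(x) = 26x + 28x^3 = 0 only at x = 0 for real x with both coefficients positive, and φ → ∞ as |x| → ∞). At x* = 0, φ(0) = 0 and φ''(0) = 26. Laplace's method then gives
  I(n) ~ sqrt(2π / (n · φ''(0))) · e^(−n φ(0)) = sqrt(2π / (26n)) = sqrt(π/(13n)).
The 7 · x^4 term contributes only at subleading order (an O(1/n) relative correction).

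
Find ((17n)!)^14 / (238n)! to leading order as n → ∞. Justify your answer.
((17n)!)^14/(238n)! ~ ((2π·17n)^(13/2) / sqrt(14)) · 14^(−14·17n)  →  0

Write N = 17n. Stirling: N! ~ sqrt(2π N)(N/e)^N and (14N)! ~ sqrt(2π·14N)·(14N/e)^(14N).
  (N!)^14/(14N)! ~ (2π N)^(14/2) (N/e)^(14N) / [sqrt(2π·14N) (14N/e)^(14N)]
     = (2π N)^(14/2) / sqrt(2π·14N) · (N/(14N))^(14N)
     = (2π N)^((14−1)/2) / sqrt(14) · 14^(−14N).
Since 14^14 > 1, the factor 14^(−14N) decays exponentially, so the ratio → 0. Substituting N = 17n gives the stated form.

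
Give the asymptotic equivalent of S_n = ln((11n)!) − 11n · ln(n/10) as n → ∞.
S_n ~ 11n · (ln 110 − 1) + O(ln n)

Stirling: ln((11n)!) = 11n ln(11n) − 11n + O(ln n).
  S_n = 11n ln(11n) − 11n − 11n ln(n/10) + O(ln n)
      = 11n ln(11n) − 11n ln n + 11n ln 10 − 11n + O(ln n)
      = 11n ln 11 + 11n ln 10 − 11n + O(ln n)
      = 11n (ln 110 − 1) + O(ln n).
Numerically ln(110) − 1 ≈ 3.7005.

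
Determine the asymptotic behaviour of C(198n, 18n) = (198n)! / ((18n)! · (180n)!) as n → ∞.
C(198n, 18n) ~ (285311670611/10000000000)^(18n) · sqrt(11/(20π·18n))

Write N = 18n. Apply Stirling to each factorial:
  (11N)! ~ sqrt(2π·11N) · (11N/e)^(11N),
  N! ~ sqrt(2π N) · (N/e)^N,
  (10N)! ~ sqrt(2π·10N) · (10N/e)^(10N).
The exponential factors combine to (11N)^(11N) / (N^N · (10N)^(10N)) = 11^(11N)/10^(10N) = (11^11/10^10)^N = (285311670611/10000000000)^N.
The square-root prefactors combine to sqrt(2π·11N) / (sqrt(2π N)·sqrt(2π·10N)) = sqrt(11 / (2π·10·N)) = sqrt(11/(20π·18n)).
Substituting N = 18n: C(198n, 18n) ~ (285311670611/10000000000)^(18n) · sqrt(11/(20π·18n)).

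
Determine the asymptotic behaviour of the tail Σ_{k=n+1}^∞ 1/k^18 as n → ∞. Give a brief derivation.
Σ_{k>n} 1/k^18 ~ 1/(17 · n^17)

Compare to the integral: ∫_{n}^∞ x^(−18) dx = [−x^(−17)/17]_{n}^∞ = 1/((18−1)·n^17). Euler-Maclaurin then gives
  Σ_{k>n} 1/k^18 = ∫_{n}^∞ dx/x^18 − 1/(2·n^18) + O(1/n^19).
(Equivalently this is ζ(18) − Σ_{k≤n} 1/k^18.)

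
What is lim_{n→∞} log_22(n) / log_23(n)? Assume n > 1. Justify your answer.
lim = ln(23) / ln(22) = log_22(23)

Change of base: log_22(n) = ln n / ln 22 and log_23(n) = ln n / ln 23. The ratio is (ln n / ln 22) · (ln 23 / ln n) = ln 23 / ln 22, a constant independent of n. So the limit is ln 23 / ln 22 = log_22(23).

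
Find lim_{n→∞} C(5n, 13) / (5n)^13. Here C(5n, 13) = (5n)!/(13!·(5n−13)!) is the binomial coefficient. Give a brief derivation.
lim = 1/13! = 1/6227020800

With N = 5n → ∞: C(N, 13) / N^13 = [N(N−1)…(N−12)] / (13! · N^13) = (1/13!) · 1 · (1 − 1/(5n)) · … · (1 − 12/(5n)). Each factor → 1 as N → ∞, so the limit is 1/13! = 1/6227020800.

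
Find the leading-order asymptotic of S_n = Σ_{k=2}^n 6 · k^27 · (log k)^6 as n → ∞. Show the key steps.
S_n ~ 3 · n^28 · (log n)^6 / 14

By integral comparison, S_n = ∫_1^n 6 · x^27 · (log x)^6 dx + O(n^27 · (log n)^6). For the integral, the leading term of ∫_1^n x^27 (log x)^6 dx is n^28/28 · (log n)^6 (by repeated integration by parts; each step lowers the log-exponent and produces a relatively O(1/log n) correction). Hence S_n ~ 3 · n^28 · (log n)^6 / 14.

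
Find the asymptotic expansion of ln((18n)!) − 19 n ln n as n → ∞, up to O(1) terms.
ln((18n)!) − 19 n ln n = −n ln n + 18(ln 18 − 1) n + (1/2) ln(2π·18n) + O(1/n)

Stirling: ln((18n)!) = 18n ln(18n) − 18n + (1/2) ln(2π·18n) + O(1/n).
Expand 18n ln(18n) = 18n (ln n + ln 18) = 18n ln n + 18n ln 18.
Subtract 19n ln n: leading term is (18 − 19) n ln n = −n ln n. The next term is 18n ln 18 − 18n = 18(ln 18 − 1) n. Then the (1/2) ln(2π·18n) correction.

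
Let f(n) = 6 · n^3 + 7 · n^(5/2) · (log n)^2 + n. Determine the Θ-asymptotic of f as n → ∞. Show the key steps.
f(n) ∈ Θ(n^3)

Compare the terms by growth order. For large n, n^a · (log n)^b dominates n^a' · (log n)^b' iff a > a', or (a = a' and b > b'). Ranking the 3 terms shows the dominant one is 6 · n^3. Hence f(n) ∈ Θ(n^3).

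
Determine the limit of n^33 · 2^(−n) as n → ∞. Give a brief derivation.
lim = 0

Exponentials with base > 1 dominate every fixed polynomial: for any fixed c, n^c / 2^n → 0 as n → ∞ (e.g. by the ratio test, or by writing 2^n = e^(n ln 2) and noting e^(n ln 2) / n^c → ∞). Hence n^33 · 2^(−n) = n^33 / 2^n → 0.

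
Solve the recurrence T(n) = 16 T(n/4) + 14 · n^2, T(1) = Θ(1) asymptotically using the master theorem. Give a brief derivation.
T(n) = Θ(n^2 log n)

log_4 16 = 2, and f(n) = 14 · n^2 = Θ(n^(log_4 16)). This is Case 2 of the master theorem: T(n) = Θ(f(n) · log n) = Θ(n^2 log n).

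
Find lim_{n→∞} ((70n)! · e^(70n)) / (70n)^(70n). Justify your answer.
lim = ∞

Stirling: (70n)! ~ sqrt(2π·70n) · (70n/e)^(70n). Hence
  (70n)! · e^(70n) / (70n)^(70n) ~ sqrt(2π·70n) = sqrt(2π·70) · sqrt(n) → ∞.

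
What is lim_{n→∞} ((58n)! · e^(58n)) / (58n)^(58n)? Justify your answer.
lim = ∞

Stirling: (58n)! ~ sqrt(2π·58n) · (58n/e)^(58n). Hence
  (58n)! · e^(58n) / (58n)^(58n) ~ sqrt(2π·58n) = sqrt(2π·58) · sqrt(n) → ∞.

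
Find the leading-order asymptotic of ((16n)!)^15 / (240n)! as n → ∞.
((16n)!)^15/(240n)! ~ ((2π·16n)^(14/2) / sqrt(15)) · 15^(−15·16n)  →  0

Write N = 16n. Stirling: N! ~ sqrt(2π N)(N/e)^N and (15N)! ~ sqrt(2π·15N)·(15N/e)^(15N).
  (N!)^15/(15N)! ~ (2π N)^(15/2) (N/e)^(15N) / [sqrt(2π·15N) (15N/e)^(15N)]
     = (2π N)^(15/2) / sqrt(2π·15N) · (N/(15N))^(15N)
     = (2π N)^((15−1)/2) / sqrt(15) · 15^(−15N).
Since 15^15 > 1, the factor 15^(−15N) decays exponentially, so the ratio → 0. Substituting N = 16n gives the stated form.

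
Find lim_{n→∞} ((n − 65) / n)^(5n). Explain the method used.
lim = e^(−325)

Rewrite as (1 − 65/n)^(5n). By the standard limit (1 + x/n)^n → e^x, we have (1 − 65/n)^n → e^(−65), and raising to the 5th power gives e^(−325).
More precisely, ln[(1 − 65/n)^(5n)] = 5n · ln(1 − 65/n) = 5n · (-65/n + O(1/n^2)) = -325 + O(1/n) → -325.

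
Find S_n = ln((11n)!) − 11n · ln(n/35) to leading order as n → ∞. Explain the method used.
S_n ~ 11n · (ln 385 − 1) + O(ln n)

Stirling: ln((11n)!) = 11n ln(11n) − 11n + O(ln n).
  S_n = 11n ln(11n) − 11n − 11n ln(n/35) + O(ln n)
      = 11n ln(11n) − 11n ln n + 11n ln 35 − 11n + O(ln n)
      = 11n ln 11 + 11n ln 35 − 11n + O(ln n)
      = 11n (ln 385 − 1) + O(ln n).
Numerically ln(385) − 1 ≈ 4.9532.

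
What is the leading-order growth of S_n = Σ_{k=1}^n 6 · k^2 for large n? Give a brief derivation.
S_n ~ 2 · n^3

By integral comparison (Euler-Maclaurin), Σ_{k=1}^n 6 · k^2 = 6 · ∫_0^n x^2 dx + O(n^2) = 6 · n^3/3 = 2 · n^3 + O(n^2). (Equivalently, Faulhaber's formula gives the same leading term.)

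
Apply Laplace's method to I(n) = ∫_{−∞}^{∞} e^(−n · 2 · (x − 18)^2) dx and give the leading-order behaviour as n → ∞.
I(n) = sqrt(π/(2n))

Here φ(x) = 2 · (x − 18)^2 has its unique minimum at x* = 18 with φ(x*) = 0 and φ''(x*) = 4. Laplace's method gives
  I(n) ~ e^(−n φ(x*)) · sqrt(2π / (n · φ''(x*))) = sqrt(2π / (4n)) = sqrt(π/(2n)).
This is exact: substituting u = (x − 18)·sqrt(2n) gives I(n) = (1/sqrt(2n)) ∫_{−∞}^{∞} e^(−u^2) du = sqrt(π/(2n)).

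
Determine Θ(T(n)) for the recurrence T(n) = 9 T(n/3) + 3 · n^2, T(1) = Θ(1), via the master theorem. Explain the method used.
T(n) = Θ(n^2 log n)

log_3 9 = 2, and f(n) = 3 · n^2 = Θ(n^(log_3 9)). This is Case 2 of the master theorem: T(n) = Θ(f(n) · log n) = Θ(n^2 log n).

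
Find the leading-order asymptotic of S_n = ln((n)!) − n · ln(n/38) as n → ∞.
S_n ~ n · (ln 38 − 1) + O(ln n)

Stirling: ln((n)!) = n ln(n) − n + O(ln n).
  S_n = n ln(n) − n − n ln(n/38) + O(ln n)
      = n ln(n) − n ln n + n ln 38 − n + O(ln n)
      = n ln 38 − n + O(ln n)
      = n (ln 38 − 1) + O(ln n).
Numerically ln(38) − 1 ≈ 2.6376.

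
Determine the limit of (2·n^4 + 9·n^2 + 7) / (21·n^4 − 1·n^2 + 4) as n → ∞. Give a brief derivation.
lim = 2/21

For large n the leading n^4 terms dominate both numerator and denominator. Dividing top and bottom by n^4, every other term tends to 0, leaving 2/21.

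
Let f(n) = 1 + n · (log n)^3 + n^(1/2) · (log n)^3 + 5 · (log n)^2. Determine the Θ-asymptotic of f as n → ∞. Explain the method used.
f(n) ∈ Θ(n · (log n)^3)

Compare the terms by growth order. For large n, n^a · (log n)^b dominates n^a' · (log n)^b' iff a > a', or (a = a' and b > b'). Ranking the 4 terms shows the dominant one is n · (log n)^3. Hence f(n) ∈ Θ(n · (log n)^3).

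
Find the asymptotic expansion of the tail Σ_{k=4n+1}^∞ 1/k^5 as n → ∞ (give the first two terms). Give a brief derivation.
Σ_{k>4n} 1/k^5 = 1/(4 · (4n)^4) − 1/(2 · (4n)^5) + O(1/(4n)^6)

Compare to the integral: ∫_{4n}^∞ x^(−5) dx = [−x^(−4)/4]_{4n}^∞ = 1/((5−1)·(4n)^4). The Euler-Maclaurin correction adds −f(4n)/2 = −1/(2·(4n)^5). Euler-Maclaurin then gives
  Σ_{k>4n} 1/k^5 = ∫_{4n}^∞ dx/x^5 − 1/(2·(4n)^5) + O(1/(4n)^6).
(Equivalently this is ζ(5) − Σ_{k≤4n} 1/k^5.)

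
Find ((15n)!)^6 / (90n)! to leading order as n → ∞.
((15n)!)^6/(90n)! ~ ((2π·15n)^(5/2) / sqrt(6)) · 6^(−6·15n)  →  0

Write N = 15n. Stirling: N! ~ sqrt(2π N)(N/e)^N and (6N)! ~ sqrt(2π·6N)·(6N/e)^(6N).
  (N!)^6/(6N)! ~ (2π N)^(6/2) (N/e)^(6N) / [sqrt(2π·6N) (6N/e)^(6N)]
     = (2π N)^(6/2) / sqrt(2π·6N) · (N/(6N))^(6N)
     = (2π N)^((6−1)/2) / sqrt(6) · 6^(−6N).
Since 6^6 > 1, the factor 6^(−6N) decays exponentially, so the ratio → 0. Substituting N = 15n gives the stated form.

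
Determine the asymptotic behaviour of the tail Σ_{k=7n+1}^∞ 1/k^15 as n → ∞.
Σ_{k>7n} 1/k^15 ~ 1/(14 · (7n)^14)

Compare to the integral: ∫_{7n}^∞ x^(−15) dx = [−x^(−14)/14]_{7n}^∞ = 1/((15−1)·(7n)^14). Euler-Maclaurin then gives
  Σ_{k>7n} 1/k^15 = ∫_{7n}^∞ dx/x^15 − 1/(2·(7n)^15) + O(1/(7n)^16).
(Equivalently this is ζ(15) − Σ_{k≤7n} 1/k^15.)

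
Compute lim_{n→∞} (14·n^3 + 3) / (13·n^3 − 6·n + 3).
lim = 14/13

For large n the leading n^3 terms dominate both numerator and denominator. Dividing top and bottom by n^3, every other term tends to 0, leaving 14/13.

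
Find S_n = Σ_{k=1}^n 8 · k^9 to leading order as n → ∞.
S_n ~ 4 · n^10 / 5

By integral comparison (Euler-Maclaurin), Σ_{k=1}^n 8 · k^9 = 8 · ∫_0^n x^9 dx + O(n^9) = 8 · n^10/10 = 4 · n^10 / 5 + O(n^9). (Equivalently, Faulhaber's formula gives the same leading term.)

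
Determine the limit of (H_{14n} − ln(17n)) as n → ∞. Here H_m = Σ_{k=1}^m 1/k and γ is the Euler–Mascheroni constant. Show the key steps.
lim = ln(14/17) + γ

By Euler-Maclaurin, H_m = ln m + γ + O(1/m). So
  H_{14n} − ln(17n) = ln(14n) + γ − ln(17n) + O(1/n)
                       = ln(14/17) + γ + O(1/n).
Hence the limit is ln(14/17) + γ.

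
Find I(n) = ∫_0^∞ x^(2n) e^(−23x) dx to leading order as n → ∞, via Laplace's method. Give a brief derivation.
I(n) ~ (sqrt(2π·2n) / 23) · (2n/(23e))^(2n)

Write the integrand as exp(2n ln x − 23x) and set f(x) = 2n ln x − 23x. Then f'(x) = 2n/x − 23 = 0 at x* = 2n/23, and f''(x*) = −2n/x*^2 = −23^2/(2n). Laplace's method (interior maximum) gives
  I(n) ~ e^(f(x*)) · sqrt(2π / |f''(x*)|)
        = exp(2n ln(2n/23) − 2n) · sqrt(2π · 2n / 23^2)
        = (2n/23)^(2n) e^(−2n) · sqrt(2π·2n) / 23
        = (sqrt(2π·2n) / 23) · (2n/(23e))^(2n).
This matches Γ(2n+1)/23^(2n+1) with Stirling applied to Γ.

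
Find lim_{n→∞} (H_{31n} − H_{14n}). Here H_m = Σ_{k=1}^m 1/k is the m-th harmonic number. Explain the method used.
lim = ln(31/14)

Euler-Maclaurin gives H_m = ln m + γ + 1/(2m) + O(1/m^2). The γ and O(1/m) terms cancel in the difference:
  H_{31n} − H_{14n} = ln(31n) − ln(14n) + O(1/n) = ln(31/14) + O(1/n).
Hence the limit is ln(31/14).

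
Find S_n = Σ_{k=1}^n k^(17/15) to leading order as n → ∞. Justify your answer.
S_n ~ (15/32) · n^(32/15)

Integral comparison: Σ_{k=1}^n k^(17/15) = ∫_0^n x^(17/15) dx + O(n^(17/15)). The integral is n^(1 + 17/15) / (1 + 17/15) = n^((17+15)/15) / ((17+15)/15) = (15/32) · n^(32/15).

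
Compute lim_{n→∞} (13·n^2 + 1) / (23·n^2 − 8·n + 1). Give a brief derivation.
lim = 13/23

For large n the leading n^2 terms dominate both numerator and denominator. Dividing top and bottom by n^2, every other term tends to 0, leaving 13/23.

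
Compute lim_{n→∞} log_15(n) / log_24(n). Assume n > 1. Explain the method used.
lim = ln(24) / ln(15) = log_15(24)

Change of base: log_15(n) = ln n / ln 15 and log_24(n) = ln n / ln 24. The ratio is (ln n / ln 15) · (ln 24 / ln n) = ln 24 / ln 15, a constant independent of n. So the limit is ln 24 / ln 15 = log_15(24).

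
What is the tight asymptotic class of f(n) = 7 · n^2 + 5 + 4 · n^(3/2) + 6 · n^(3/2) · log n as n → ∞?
f(n) ∈ Θ(n^2)

Compare the terms by growth order. For large n, n^a · (log n)^b dominates n^a' · (log n)^b' iff a > a', or (a = a' and b > b'). Ranking the 4 terms shows the dominant one is 7 · n^2. Hence f(n) ∈ Θ(n^2).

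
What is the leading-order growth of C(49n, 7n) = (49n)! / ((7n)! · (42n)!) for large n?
C(49n, 7n) ~ (823543/46656)^(7n) · sqrt(7/(12π·7n))

Write N = 7n. Apply Stirling to each factorial:
  (7N)! ~ sqrt(2π·7N) · (7N/e)^(7N),
  N! ~ sqrt(2π N) · (N/e)^N,
  (6N)! ~ sqrt(2π·6N) · (6N/e)^(6N).
The exponential factors combine to (7N)^(7N) / (N^N · (6N)^(6N)) = 7^(7N)/6^(6N) = (7^7/6^6)^N = (823543/46656)^N.
The square-root prefactors combine to sqrt(2π·7N) / (sqrt(2π N)·sqrt(2π·6N)) = sqrt(7 / (2π·6·N)) = sqrt(7/(12π·7n)).
Substituting N = 7n: C(49n, 7n) ~ (823543/46656)^(7n) · sqrt(7/(12π·7n)).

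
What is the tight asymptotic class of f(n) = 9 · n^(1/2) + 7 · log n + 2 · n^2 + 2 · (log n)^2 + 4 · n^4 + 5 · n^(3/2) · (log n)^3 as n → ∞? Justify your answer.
f(n) ∈ Θ(n^4)

Compare the terms by growth order. For large n, n^a · (log n)^b dominates n^a' · (log n)^b' iff a > a', or (a = a' and b > b'). Ranking the 6 terms shows the dominant one is 4 · n^4. Hence f(n) ∈ Θ(n^4).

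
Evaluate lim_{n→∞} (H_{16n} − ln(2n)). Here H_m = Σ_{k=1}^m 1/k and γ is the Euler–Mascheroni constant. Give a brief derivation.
lim = ln 8 + γ

By Euler-Maclaurin, H_m = ln m + γ + O(1/m). So
  H_{16n} − ln(2n) = ln(16n) + γ − ln(2n) + O(1/n)
                       = ln(16/2) + γ + O(1/n).
Hence the limit is ln(16/2) + γ (= ln 8).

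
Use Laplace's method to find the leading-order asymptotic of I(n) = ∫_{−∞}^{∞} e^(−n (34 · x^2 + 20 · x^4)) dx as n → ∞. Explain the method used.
I(n) ~ sqrt(π/(34n))

φ(x) = 34 · x^2 + 20 · x^4 has its unique global minimum at x* = 0 (since φ'(x) = 68x + 80x^3 = 0 only at x = 0 for real x with both coefficients positive, and φ → ∞ as |x| → ∞). At x* = 0, φ(0) = 0 and φ''(0) = 68. Laplace's method then gives
  I(n) ~ sqrt(2π / (n · φ''(0))) · e^(−n φ(0)) = sqrt(2π / (68n)) = sqrt(π/(34n)).
The 20 · x^4 term contributes only at subleading order (an O(1/n) relative correction).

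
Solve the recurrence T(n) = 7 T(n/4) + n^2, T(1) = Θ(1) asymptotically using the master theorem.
T(n) = Θ(n^2)

log_4 7 ≈ 1.404. f(n) = n^2 dominates n^(log_4 7) since 2 > 1.404, and the regularity condition a·f(n/b) = 7·(n/4)^2 = (7/16)·n^2 ≤ c·f(n) holds with c = 7/16 ≈ 0.438 < 1. So this is Case 3: T(n) = Θ(f(n)) = Θ(n^2).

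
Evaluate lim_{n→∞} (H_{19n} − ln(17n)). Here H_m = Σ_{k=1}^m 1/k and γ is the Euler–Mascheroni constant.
lim = ln(19/17) + γ

By Euler-Maclaurin, H_m = ln m + γ + O(1/m). So
  H_{19n} − ln(17n) = ln(19n) + γ − ln(17n) + O(1/n)
                       = ln(19/17) + γ + O(1/n).
Hence the limit is ln(19/17) + γ.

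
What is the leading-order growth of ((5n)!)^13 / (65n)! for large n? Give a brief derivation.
((5n)!)^13/(65n)! ~ ((2π·5n)^(12/2) / sqrt(13)) · 13^(−13·5n)  →  0

Write N = 5n. Stirling: N! ~ sqrt(2π N)(N/e)^N and (13N)! ~ sqrt(2π·13N)·(13N/e)^(13N).
  (N!)^13/(13N)! ~ (2π N)^(13/2) (N/e)^(13N) / [sqrt(2π·13N) (13N/e)^(13N)]
     = (2π N)^(13/2) / sqrt(2π·13N) · (N/(13N))^(13N)
     = (2π N)^((13−1)/2) / sqrt(13) · 13^(−13N).
Since 13^13 > 1, the factor 13^(−13N) decays exponentially, so the ratio → 0. Substituting N = 5n gives the stated form.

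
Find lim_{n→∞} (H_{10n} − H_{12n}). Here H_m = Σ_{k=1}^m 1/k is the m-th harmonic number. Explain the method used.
lim = ln(10/12) = ln(5/6)

Euler-Maclaurin gives H_m = ln m + γ + 1/(2m) + O(1/m^2). The γ and O(1/m) terms cancel in the difference:
  H_{10n} − H_{12n} = ln(10n) − ln(12n) + O(1/n) = ln(10/12) + O(1/n).
Hence the limit is ln(10/12) = ln(5/6).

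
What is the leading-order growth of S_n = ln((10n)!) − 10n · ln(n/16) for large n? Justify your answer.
S_n ~ 10n · (ln 160 − 1) + O(ln n)

Stirling: ln((10n)!) = 10n ln(10n) − 10n + O(ln n).
  S_n = 10n ln(10n) − 10n − 10n ln(n/16) + O(ln n)
      = 10n ln(10n) − 10n ln n + 10n ln 16 − 10n + O(ln n)
      = 10n ln 10 + 10n ln 16 − 10n + O(ln n)
      = 10n (ln 160 − 1) + O(ln n).
Numerically ln(160) − 1 ≈ 4.0752.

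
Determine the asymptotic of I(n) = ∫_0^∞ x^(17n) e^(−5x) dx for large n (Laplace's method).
I(n) ~ (sqrt(2π·17n) / 5) · (17n/(5e))^(17n)

Write the integrand as exp(17n ln x − 5x) and set f(x) = 17n ln x − 5x. Then f'(x) = 17n/x − 5 = 0 at x* = 17n/5, and f''(x*) = −17n/x*^2 = −5^2/(17n). Laplace's method (interior maximum) gives
  I(n) ~ e^(f(x*)) · sqrt(2π / |f''(x*)|)
        = exp(17n ln(17n/5) − 17n) · sqrt(2π · 17n / 5^2)
        = (17n/5)^(17n) e^(−17n) · sqrt(2π·17n) / 5
        = (sqrt(2π·17n) / 5) · (17n/(5e))^(17n).
This matches Γ(17n+1)/5^(17n+1) with Stirling applied to Γ.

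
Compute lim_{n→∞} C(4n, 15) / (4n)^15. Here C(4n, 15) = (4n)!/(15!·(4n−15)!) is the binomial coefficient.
lim = 1/15! = 1/1307674368000

With N = 4n → ∞: C(N, 15) / N^15 = [N(N−1)…(N−14)] / (15! · N^15) = (1/15!) · 1 · (1 − 1/(4n)) · … · (1 − 14/(4n)). Each factor → 1 as N → ∞, so the limit is 1/15! = 1/1307674368000.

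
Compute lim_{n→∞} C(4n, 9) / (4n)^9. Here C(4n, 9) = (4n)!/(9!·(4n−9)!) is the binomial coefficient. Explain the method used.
lim = 1/9! = 1/362880

With N = 4n → ∞: C(N, 9) / N^9 = [N(N−1)…(N−8)] / (9! · N^9) = (1/9!) · 1 · (1 − 1/(4n)) · … · (1 − 8/(4n)). Each factor → 1 as N → ∞, so the limit is 1/9! = 1/362880.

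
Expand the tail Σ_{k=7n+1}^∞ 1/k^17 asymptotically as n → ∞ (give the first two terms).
Σ_{k>7n} 1/k^17 = 1/(16 · (7n)^16) − 1/(2 · (7n)^17) + O(1/(7n)^18)

Compare to the integral: ∫_{7n}^∞ x^(−17) dx = [−x^(−16)/16]_{7n}^∞ = 1/((17−1)·(7n)^16). The Euler-Maclaurin correction adds −f(7n)/2 = −1/(2·(7n)^17). Euler-Maclaurin then gives
  Σ_{k>7n} 1/k^17 = ∫_{7n}^∞ dx/x^17 − 1/(2·(7n)^17) + O(1/(7n)^18).
(Equivalently this is ζ(17) − Σ_{k≤7n} 1/k^17.)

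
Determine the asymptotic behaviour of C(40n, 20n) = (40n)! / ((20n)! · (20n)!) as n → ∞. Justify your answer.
C(40n, 20n) ~ (4)^(20n) · sqrt(1/(π·20n))

Write N = 20n. Apply Stirling to each factorial:
  (2N)! ~ sqrt(2π·2N) · (2N/e)^(2N),
  N! ~ sqrt(2π N) · (N/e)^N,
  (1N)! ~ sqrt(2π·1N) · (1N/e)^(1N).
The exponential factors combine to (2N)^(2N) / (N^N · (1N)^(1N)) = 2^(2N)/1^(1N) = (2^2/1^1)^N = (4)^N.
The square-root prefactors combine to sqrt(2π·2N) / (sqrt(2π N)·sqrt(2π·1N)) = sqrt(2 / (2π·1·N)) = sqrt(1/(π·20n)).
Substituting N = 20n: C(40n, 20n) ~ (4)^(20n) · sqrt(1/(π·20n)).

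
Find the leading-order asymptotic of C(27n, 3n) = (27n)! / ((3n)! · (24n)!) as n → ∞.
C(27n, 3n) ~ (387420489/16777216)^(3n) · sqrt(9/(16π·3n))

Write N = 3n. Apply Stirling to each factorial:
  (9N)! ~ sqrt(2π·9N) · (9N/e)^(9N),
  N! ~ sqrt(2π N) · (N/e)^N,
  (8N)! ~ sqrt(2π·8N) · (8N/e)^(8N).
The exponential factors combine to (9N)^(9N) / (N^N · (8N)^(8N)) = 9^(9N)/8^(8N) = (9^9/8^8)^N = (387420489/16777216)^N.
The square-root prefactors combine to sqrt(2π·9N) / (sqrt(2π N)·sqrt(2π·8N)) = sqrt(9 / (2π·8·N)) = sqrt(9/(16π·3n)).
Substituting N = 3n: C(27n, 3n) ~ (387420489/16777216)^(3n) · sqrt(9/(16π·3n)).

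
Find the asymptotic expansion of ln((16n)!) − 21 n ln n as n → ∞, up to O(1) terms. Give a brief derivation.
ln((16n)!) − 21 n ln n = −5 n ln n + 16(ln 16 − 1) n + (1/2) ln(2π·16n) + O(1/n)

Stirling: ln((16n)!) = 16n ln(16n) − 16n + (1/2) ln(2π·16n) + O(1/n).
Expand 16n ln(16n) = 16n (ln n + ln 16) = 16n ln n + 16n ln 16.
Subtract 21n ln n: leading term is (16 − 21) n ln n = −5 n ln n. The next term is 16n ln 16 − 16n = 16(ln 16 − 1) n. Then the (1/2) ln(2π·16n) correction.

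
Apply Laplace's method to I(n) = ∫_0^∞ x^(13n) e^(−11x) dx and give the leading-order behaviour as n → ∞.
I(n) ~ (sqrt(2π·13n) / 11) · (13n/(11e))^(13n)

Write the integrand as exp(13n ln x − 11x) and set f(x) = 13n ln x − 11x. Then f'(x) = 13n/x − 11 = 0 at x* = 13n/11, and f''(x*) = −13n/x*^2 = −11^2/(13n). Laplace's method (interior maximum) gives
  I(n) ~ e^(f(x*)) · sqrt(2π / |f''(x*)|)
        = exp(13n ln(13n/11) − 13n) · sqrt(2π · 13n / 11^2)
        = (13n/11)^(13n) e^(−13n) · sqrt(2π·13n) / 11
        = (sqrt(2π·13n) / 11) · (13n/(11e))^(13n).
This matches Γ(13n+1)/11^(13n+1) with Stirling applied to Γ.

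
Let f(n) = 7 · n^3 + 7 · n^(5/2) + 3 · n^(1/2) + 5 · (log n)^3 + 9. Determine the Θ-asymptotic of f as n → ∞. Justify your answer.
f(n) ∈ Θ(n^3)

Compare the terms by growth order. For large n, n^a · (log n)^b dominates n^a' · (log n)^b' iff a > a', or (a = a' and b > b'). Ranking the 5 terms shows the dominant one is 7 · n^3. Hence f(n) ∈ Θ(n^3).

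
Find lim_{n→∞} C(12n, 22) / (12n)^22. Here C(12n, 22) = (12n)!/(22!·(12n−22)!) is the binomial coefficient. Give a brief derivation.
lim = 1/22! = 1/1124000727777607680000

With N = 12n → ∞: C(N, 22) / N^22 = [N(N−1)…(N−21)] / (22! · N^22) = (1/22!) · 1 · (1 − 1/(12n)) · … · (1 − 21/(12n)). Each factor → 1 as N → ∞, so the limit is 1/22! = 1/1124000727777607680000.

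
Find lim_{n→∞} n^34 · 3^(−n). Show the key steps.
lim = 0

Exponentials with base > 1 dominate every fixed polynomial: for any fixed c, n^c / 3^n → 0 as n → ∞ (e.g. by the ratio test, or by writing 3^n = e^(n ln 3) and noting e^(n ln 3) / n^c → ∞). Hence n^34 · 3^(−n) = n^34 / 3^n → 0.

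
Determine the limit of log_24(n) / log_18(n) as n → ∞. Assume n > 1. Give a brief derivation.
lim = ln(18) / ln(24) = log_24(18)

Change of base: log_24(n) = ln n / ln 24 and log_18(n) = ln n / ln 18. The ratio is (ln n / ln 24) · (ln 18 / ln n) = ln 18 / ln 24, a constant independent of n. So the limit is ln 18 / ln 24 = log_24(18).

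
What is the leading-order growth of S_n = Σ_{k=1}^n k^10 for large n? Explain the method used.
S_n ~ n^11 / 11

By integral comparison (Euler-Maclaurin), Σ_{k=1}^n k^10 = ∫_0^n x^10 dx + O(n^10) = n^11/11 + O(n^10). (Equivalently, Faulhaber's formula gives the same leading term.)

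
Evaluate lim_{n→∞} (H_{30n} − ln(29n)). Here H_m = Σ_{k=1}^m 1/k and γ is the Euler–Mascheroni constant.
lim = ln(30/29) + γ

By Euler-Maclaurin, H_m = ln m + γ + O(1/m). So
  H_{30n} − ln(29n) = ln(30n) + γ − ln(29n) + O(1/n)
                       = ln(30/29) + γ + O(1/n).
Hence the limit is ln(30/29) + γ.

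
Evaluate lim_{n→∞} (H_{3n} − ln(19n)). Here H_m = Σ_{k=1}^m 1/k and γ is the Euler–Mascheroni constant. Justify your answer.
lim = ln(3/19) + γ

By Euler-Maclaurin, H_m = ln m + γ + O(1/m). So
  H_{3n} − ln(19n) = ln(3n) + γ − ln(19n) + O(1/n)
                       = ln(3/19) + γ + O(1/n).
Hence the limit is ln(3/19) + γ.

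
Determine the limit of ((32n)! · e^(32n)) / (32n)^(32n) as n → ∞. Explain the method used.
lim = ∞

Stirling: (32n)! ~ sqrt(2π·32n) · (32n/e)^(32n). Hence
  (32n)! · e^(32n) / (32n)^(32n) ~ sqrt(2π·32n) = sqrt(2π·32) · sqrt(n) → ∞.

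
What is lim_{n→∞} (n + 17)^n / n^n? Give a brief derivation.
lim = e^17

Rewrite as (1 + 17/n)^(n). By the standard limit (1 + x/n)^n → e^x, we have (1 + 17/n)^n → e^17, and raising to the 1st power gives e^17.
More precisely, ln[(1 + 17/n)^(n)] = n · ln(1 + 17/n) = n · (17/n + O(1/n^2)) = 17 + O(1/n) → 17.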